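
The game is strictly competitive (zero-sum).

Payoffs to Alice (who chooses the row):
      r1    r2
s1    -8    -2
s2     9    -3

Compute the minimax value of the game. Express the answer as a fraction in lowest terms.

-7/3

Row minima are -8 and -3, so Alice's maximin is -3; column maxima are 9 and -2, so Bob's minimax is -2. These differ, so the equilibrium is in mixed strategies.
Let Alice play s1 with probability p. Bob is indifferent when −8p + 9(1−p) = −2p − 3(1−p), giving p = 2/3.
Let Bob play r1 with probability q. Alice is indifferent when −8q − 2(1−q) = 9q − 3(1−q), giving q = 1/18.
The value is -8·(1/18) + (-2)·(17/18) = -7/3.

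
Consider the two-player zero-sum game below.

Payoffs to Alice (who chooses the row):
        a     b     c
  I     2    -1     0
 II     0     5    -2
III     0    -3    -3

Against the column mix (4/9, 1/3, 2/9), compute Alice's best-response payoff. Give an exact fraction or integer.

I: (2)·(4/9) + (-1)·(1/3) + (0)·(2/9) = 5/9.
II: (0)·(4/9) + (5)·(1/3) + (-2)·(2/9) = 11/9.
III: (0)·(4/9) + (-3)·(1/3) + (-3)·(2/9) = -5/3.
The best pure response is II with expected payoff 11/9.

11/9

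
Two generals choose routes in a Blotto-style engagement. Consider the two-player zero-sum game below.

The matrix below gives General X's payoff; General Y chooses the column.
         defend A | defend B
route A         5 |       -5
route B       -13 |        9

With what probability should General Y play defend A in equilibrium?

7/16

Row minima are -5 and -13, so General X's maximin is -5; column maxima are 5 and 9, so General Y's minimax is 5. These differ, so the equilibrium is in mixed strategies.
Let General Y play defend A with probability q. General X is indifferent when 5q − 5(1−q) = −13q + 9(1−q), giving q = 7/16.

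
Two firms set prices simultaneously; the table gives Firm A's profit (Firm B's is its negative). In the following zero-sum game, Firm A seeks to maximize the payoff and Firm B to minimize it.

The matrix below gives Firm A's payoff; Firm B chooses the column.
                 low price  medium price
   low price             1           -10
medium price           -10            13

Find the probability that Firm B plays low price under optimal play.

Row minima are -10 and -10, so Firm A's maximin is -10; column maxima are 1 and 13, so Firm B's minimax is 1. These differ, so the equilibrium is in mixed strategies.
Let Firm B play low price with probability q. Firm A is indifferent when q − 10(1−q) = −10q + 13(1−q), giving q = 23/34.

23/34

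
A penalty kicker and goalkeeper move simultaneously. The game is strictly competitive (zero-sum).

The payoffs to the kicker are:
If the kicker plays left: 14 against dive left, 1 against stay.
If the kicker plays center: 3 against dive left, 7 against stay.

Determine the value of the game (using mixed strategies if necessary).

Row minima are 1 and 3, so the kicker's maximin is 3; column maxima are 14 and 7, so the goalkeeper's minimax is 7. These differ, so the equilibrium is in mixed strategies.
Let the kicker play left with probability p. The goalkeeper is indifferent when 14p + 3(1−p) = p + 7(1−p), giving p = 4/17.
Let the goalkeeper play dive left with probability q. The kicker is indifferent when 14q + (1−q) = 3q + 7(1−q), giving q = 6/17.
The value is 14·(6/17) + (1)·(11/17) = 95/17.

95/17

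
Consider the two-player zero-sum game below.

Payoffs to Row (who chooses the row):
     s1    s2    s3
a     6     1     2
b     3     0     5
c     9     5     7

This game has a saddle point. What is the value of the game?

Row minima: 1, 0, 5 → Row's maximin is 5.
Column maxima: 9, 5, 7 → Column's minimax is 5.
They coincide at (c, s2), so the value is 5.

5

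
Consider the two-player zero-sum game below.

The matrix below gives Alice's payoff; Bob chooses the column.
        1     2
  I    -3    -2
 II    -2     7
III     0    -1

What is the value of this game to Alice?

-1/5

Row I is strictly dominated by row III, so Alice never plays it.
The remaining 2×2 game on (II, III) × (1, 2) has no saddle point. Let Alice play II with probability p; indifference gives −2p = 7p − (1−p), so p = 1/10.
Similarly Bob's optimal q on 1 is 4/5, and the value is -2·(4/5) + (7)·(1/5) = -1/5.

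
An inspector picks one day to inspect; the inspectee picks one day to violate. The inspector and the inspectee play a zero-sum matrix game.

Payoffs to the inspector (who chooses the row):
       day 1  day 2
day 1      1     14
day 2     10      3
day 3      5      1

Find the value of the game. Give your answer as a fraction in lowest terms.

137/20

Row day 3 is strictly dominated by row day 2, so the inspector never plays it.
The remaining 2×2 game on (day 1, day 2) × (day 1, day 2) has no saddle point. Let the inspector play day 1 with probability p; indifference gives p + 10(1−p) = 14p + 3(1−p), so p = 7/20.
Similarly the inspectee's optimal q on day 1 is 11/20, and the value is 1·(11/20) + (14)·(9/20) = 137/20.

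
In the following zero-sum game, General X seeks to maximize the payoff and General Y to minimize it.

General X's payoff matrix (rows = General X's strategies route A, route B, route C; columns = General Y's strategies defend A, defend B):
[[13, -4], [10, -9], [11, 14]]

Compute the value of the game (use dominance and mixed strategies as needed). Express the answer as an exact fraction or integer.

Row route B is strictly dominated by row route A, so General X never plays it.
The remaining 2×2 game on (route A, route C) × (defend A, defend B) has no saddle point. Let General X play route A with probability p; indifference gives 13p + 11(1−p) = −4p + 14(1−p), so p = 3/20.
Similarly General Y's optimal q on defend A is 9/10, and the value is 13·(9/10) + (-4)·(1/10) = 113/10.

113/10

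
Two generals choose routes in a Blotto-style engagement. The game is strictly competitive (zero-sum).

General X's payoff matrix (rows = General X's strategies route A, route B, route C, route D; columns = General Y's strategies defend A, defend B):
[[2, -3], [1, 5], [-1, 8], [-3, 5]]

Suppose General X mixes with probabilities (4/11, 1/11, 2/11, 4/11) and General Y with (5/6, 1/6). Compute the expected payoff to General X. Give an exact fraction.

2/33

Against (5/6, 1/6), each row's expected payoff is route A: 7/6; route B: 5/3; route C: 1/2; route D: -5/3.
Taking the (4/11, 1/11, 2/11, 4/11)-weighted average: (4/11)·(7/6) + (1/11)·(5/3) + (2/11)·(1/2) + (4/11)·(-5/3) = 2/33.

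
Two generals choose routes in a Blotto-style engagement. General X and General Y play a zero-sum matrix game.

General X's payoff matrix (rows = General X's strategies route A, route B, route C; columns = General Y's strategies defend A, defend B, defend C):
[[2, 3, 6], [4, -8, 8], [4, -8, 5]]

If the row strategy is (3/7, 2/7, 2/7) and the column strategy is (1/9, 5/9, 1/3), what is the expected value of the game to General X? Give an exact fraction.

Against (1/9, 5/9, 1/3), each row's expected payoff is route A: 35/9; route B: -4/3; route C: -7/3.
Taking the (3/7, 2/7, 2/7)-weighted average: (3/7)·(35/9) + (2/7)·(-4/3) + (2/7)·(-7/3) = 13/21.

13/21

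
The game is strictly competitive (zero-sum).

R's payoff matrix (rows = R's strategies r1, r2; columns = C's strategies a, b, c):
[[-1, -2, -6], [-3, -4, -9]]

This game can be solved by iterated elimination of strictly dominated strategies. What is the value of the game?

-6

Row r2 is strictly dominated by row r1 (-1>-3, -2>-4, -6>-9); eliminate r2.
Column b is strictly dominated by c for C (-6<-2); eliminate b.
Column a is strictly dominated by c for C (-6<-1); eliminate a.
Only (r1, c) remains, with payoff -6.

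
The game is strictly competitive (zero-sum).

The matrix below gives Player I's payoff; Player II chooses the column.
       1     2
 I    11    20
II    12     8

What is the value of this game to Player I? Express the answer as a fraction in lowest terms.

152/13

Row minima are 11 and 8, so Player I's maximin is 11; column maxima are 12 and 20, so Player II's minimax is 12. These differ, so the equilibrium is in mixed strategies.
Let Player I play I with probability p. Player II is indifferent when 11p + 12(1−p) = 20p + 8(1−p), giving p = 4/13.
Let Player II play 1 with probability q. Player I is indifferent when 11q + 20(1−q) = 12q + 8(1−q), giving q = 12/13.
The value is 11·(12/13) + (20)·(1/13) = 152/13.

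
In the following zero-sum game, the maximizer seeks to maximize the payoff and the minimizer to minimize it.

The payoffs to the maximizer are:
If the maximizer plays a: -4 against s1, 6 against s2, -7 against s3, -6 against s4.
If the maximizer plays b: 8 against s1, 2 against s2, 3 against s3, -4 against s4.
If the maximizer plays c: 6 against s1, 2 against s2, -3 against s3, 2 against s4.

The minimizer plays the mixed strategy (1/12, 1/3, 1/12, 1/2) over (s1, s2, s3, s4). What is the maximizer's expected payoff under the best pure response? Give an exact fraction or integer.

23/12

a: (-4)·(1/12) + (6)·(1/3) + (-7)·(1/12) + (-6)·(1/2) = -23/12.
b: (8)·(1/12) + (2)·(1/3) + (3)·(1/12) + (-4)·(1/2) = -5/12.
c: (6)·(1/12) + (2)·(1/3) + (-3)·(1/12) + (2)·(1/2) = 23/12.
The best pure response is c with expected payoff 23/12.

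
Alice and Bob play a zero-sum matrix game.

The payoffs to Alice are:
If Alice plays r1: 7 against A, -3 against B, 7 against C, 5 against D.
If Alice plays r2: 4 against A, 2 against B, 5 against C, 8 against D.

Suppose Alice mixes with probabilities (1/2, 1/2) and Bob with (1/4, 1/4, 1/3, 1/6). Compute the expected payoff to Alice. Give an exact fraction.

Against (1/4, 1/4, 1/3, 1/6), each row's expected payoff is r1: 25/6; r2: 9/2.
Taking the (1/2, 1/2)-weighted average: (1/2)·(25/6) + (1/2)·(9/2) = 13/3.

13/3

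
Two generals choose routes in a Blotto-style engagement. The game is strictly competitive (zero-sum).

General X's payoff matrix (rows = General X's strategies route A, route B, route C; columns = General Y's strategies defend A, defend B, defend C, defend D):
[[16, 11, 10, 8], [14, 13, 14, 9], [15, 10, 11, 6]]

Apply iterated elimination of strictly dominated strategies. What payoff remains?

Column defend A is strictly dominated by defend B for General Y (11<16, 13<14, 10<15); eliminate defend A.
Row route A is strictly dominated by row route B (13>11, 14>10, 9>8); eliminate route A.
Row route C is strictly dominated by row route B (13>10, 14>11, 9>6); eliminate route C.
Column defend C is strictly dominated by defend B for General Y (13<14); eliminate defend C.
Column defend B is strictly dominated by defend D for General Y (9<13); eliminate defend B.
Only (route B, defend D) remains, with payoff 9.

9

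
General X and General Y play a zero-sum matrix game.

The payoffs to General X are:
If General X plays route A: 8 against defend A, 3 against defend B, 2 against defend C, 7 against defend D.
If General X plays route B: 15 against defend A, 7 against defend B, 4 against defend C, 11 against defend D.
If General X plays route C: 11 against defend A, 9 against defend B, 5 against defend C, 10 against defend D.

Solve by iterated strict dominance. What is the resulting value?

5

Row route A is strictly dominated by row route B (15>8, 7>3, 4>2, 11>7); eliminate route A.
Column defend D is strictly dominated by defend B for General Y (7<11, 9<10); eliminate defend D.
Column defend B is strictly dominated by defend C for General Y (4<7, 5<9); eliminate defend B.
Column defend A is strictly dominated by defend C for General Y (4<15, 5<11); eliminate defend A.
Row route B is strictly dominated by row route C (5>4); eliminate route B.
Only (route C, defend C) remains, with payoff 5.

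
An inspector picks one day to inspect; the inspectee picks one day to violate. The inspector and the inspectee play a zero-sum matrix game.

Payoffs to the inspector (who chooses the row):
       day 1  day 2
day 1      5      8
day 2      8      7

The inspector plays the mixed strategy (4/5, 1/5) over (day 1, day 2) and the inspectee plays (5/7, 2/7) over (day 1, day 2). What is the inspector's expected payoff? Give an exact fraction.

Against (5/7, 2/7), each row's expected payoff is day 1: 41/7; day 2: 54/7.
Taking the (4/5, 1/5)-weighted average: (4/5)·(41/7) + (1/5)·(54/7) = 218/35.

218/35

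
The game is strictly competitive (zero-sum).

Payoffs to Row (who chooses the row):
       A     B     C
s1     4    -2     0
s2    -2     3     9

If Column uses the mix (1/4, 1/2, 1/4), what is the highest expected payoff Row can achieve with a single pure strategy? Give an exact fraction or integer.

13/4

s1: (4)·(1/4) + (-2)·(1/2) + (0)·(1/4) = 0.
s2: (-2)·(1/4) + (3)·(1/2) + (9)·(1/4) = 13/4.
The best pure response is s2 with expected payoff 13/4.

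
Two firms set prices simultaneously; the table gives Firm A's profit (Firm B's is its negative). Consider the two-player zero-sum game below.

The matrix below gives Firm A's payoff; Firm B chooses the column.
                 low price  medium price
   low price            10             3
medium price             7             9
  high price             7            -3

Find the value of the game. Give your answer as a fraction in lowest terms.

Row high price is strictly dominated by row low price, so Firm A never plays it.
The remaining 2×2 game on (low price, medium price) × (low price, medium price) has no saddle point. Let Firm A play low price with probability p; indifference gives 10p + 7(1−p) = 3p + 9(1−p), so p = 2/9.
Similarly Firm B's optimal q on low price is 2/3, and the value is 10·(2/3) + (3)·(1/3) = 23/3.

23/3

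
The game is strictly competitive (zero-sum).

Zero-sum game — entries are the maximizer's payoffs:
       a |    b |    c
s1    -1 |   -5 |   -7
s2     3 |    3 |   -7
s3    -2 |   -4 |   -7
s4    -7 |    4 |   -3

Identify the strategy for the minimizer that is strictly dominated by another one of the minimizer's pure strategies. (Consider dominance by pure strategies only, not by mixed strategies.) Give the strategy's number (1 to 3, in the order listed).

2

The minimizer prefers columns that give the maximizer less. Compare b with c: -7 < -5, -7 < 3, -7 < -4, -3 < 4.
So c strictly dominates b for the minimizer; b is strictly dominated.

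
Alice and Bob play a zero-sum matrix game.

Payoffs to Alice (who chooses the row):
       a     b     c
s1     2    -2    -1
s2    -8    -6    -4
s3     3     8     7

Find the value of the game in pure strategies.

3

Row minima: -2, -8, 3 → Alice's maximin is 3.
Column maxima: 3, 8, 7 → Bob's minimax is 3.
They coincide at (s3, a), so the value is 3.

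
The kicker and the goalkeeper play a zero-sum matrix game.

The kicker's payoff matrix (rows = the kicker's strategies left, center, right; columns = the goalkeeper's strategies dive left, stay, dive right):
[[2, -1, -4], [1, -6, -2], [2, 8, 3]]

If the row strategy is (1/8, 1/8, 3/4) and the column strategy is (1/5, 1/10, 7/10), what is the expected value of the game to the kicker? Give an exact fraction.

31/16

Against (1/5, 1/10, 7/10), each row's expected payoff is left: -5/2; center: -9/5; right: 33/10.
Taking the (1/8, 1/8, 3/4)-weighted average: (1/8)·(-5/2) + (1/8)·(-9/5) + (3/4)·(33/10) = 31/16.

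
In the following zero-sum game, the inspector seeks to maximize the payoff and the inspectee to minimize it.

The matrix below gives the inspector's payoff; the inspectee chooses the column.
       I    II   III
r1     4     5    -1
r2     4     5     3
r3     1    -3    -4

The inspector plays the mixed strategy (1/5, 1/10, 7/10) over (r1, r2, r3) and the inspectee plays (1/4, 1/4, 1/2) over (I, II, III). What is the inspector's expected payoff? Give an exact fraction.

Against (1/4, 1/4, 1/2), each row's expected payoff is r1: 7/4; r2: 15/4; r3: -5/2.
Taking the (1/5, 1/10, 7/10)-weighted average: (1/5)·(7/4) + (1/10)·(15/4) + (7/10)·(-5/2) = -41/40.

-41/40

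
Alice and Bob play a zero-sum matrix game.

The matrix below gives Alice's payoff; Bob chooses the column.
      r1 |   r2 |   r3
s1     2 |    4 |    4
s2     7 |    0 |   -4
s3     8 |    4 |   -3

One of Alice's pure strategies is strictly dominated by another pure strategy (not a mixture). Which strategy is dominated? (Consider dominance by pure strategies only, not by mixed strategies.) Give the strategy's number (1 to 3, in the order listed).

Compare s2 with s3: 8 > 7, 4 > 0, -3 > -4.
So s3 strictly dominates s2 for Alice; s2 is strictly dominated.

2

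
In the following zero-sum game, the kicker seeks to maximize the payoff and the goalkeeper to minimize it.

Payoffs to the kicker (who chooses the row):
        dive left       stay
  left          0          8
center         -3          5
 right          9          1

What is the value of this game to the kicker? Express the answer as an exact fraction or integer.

Row center is strictly dominated by row left, so the kicker never plays it.
The remaining 2×2 game on (left, right) × (dive left, stay) has no saddle point. Let the kicker play left with probability p; indifference gives 9(1−p) = 8p + (1−p), so p = 1/2.
Similarly the goalkeeper's optimal q on dive left is 7/16, and the value is 0·(7/16) + (8)·(9/16) = 9/2.

9/2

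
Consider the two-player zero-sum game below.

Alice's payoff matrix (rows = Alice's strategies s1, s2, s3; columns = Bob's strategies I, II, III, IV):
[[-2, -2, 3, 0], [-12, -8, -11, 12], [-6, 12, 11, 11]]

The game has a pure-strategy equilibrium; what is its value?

-2

Row minima: -2, -12, -6 → Alice's maximin is -2.
Column maxima: -2, 12, 11, 12 → Bob's minimax is -2.
They coincide at (s1, I), so the value is -2.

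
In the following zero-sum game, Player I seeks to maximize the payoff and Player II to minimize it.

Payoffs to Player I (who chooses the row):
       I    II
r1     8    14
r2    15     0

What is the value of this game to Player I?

10

Row minima are 8 and 0, so Player I's maximin is 8; column maxima are 15 and 14, so Player II's minimax is 14. These differ, so the equilibrium is in mixed strategies.
Let Player I play r1 with probability p. Player II is indifferent when 8p + 15(1−p) = 14p, giving p = 5/7.
Let Player II play I with probability q. Player I is indifferent when 8q + 14(1−q) = 15q, giving q = 2/3.
The value is 8·(2/3) + (14)·(1/3) = 10.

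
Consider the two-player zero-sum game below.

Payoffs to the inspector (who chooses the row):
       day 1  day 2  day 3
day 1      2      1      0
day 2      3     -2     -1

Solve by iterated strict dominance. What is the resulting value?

0

Column day 1 is strictly dominated by day 2 for the inspectee (1<2, -2<3); eliminate day 1.
Row day 2 is strictly dominated by row day 1 (1>-2, 0>-1); eliminate day 2.
Column day 2 is strictly dominated by day 3 for the inspectee (0<1); eliminate day 2.
Only (day 1, day 3) remains, with payoff 0.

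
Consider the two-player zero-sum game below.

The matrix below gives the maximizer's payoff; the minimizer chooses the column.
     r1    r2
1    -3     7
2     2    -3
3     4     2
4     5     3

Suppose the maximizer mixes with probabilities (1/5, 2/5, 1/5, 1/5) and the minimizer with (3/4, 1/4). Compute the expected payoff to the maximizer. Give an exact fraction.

9/5

Against (3/4, 1/4), each row's expected payoff is 1: -1/2; 2: 3/4; 3: 7/2; 4: 9/2.
Taking the (1/5, 2/5, 1/5, 1/5)-weighted average: (1/5)·(-1/2) + (2/5)·(3/4) + (1/5)·(7/2) + (1/5)·(9/2) = 9/5.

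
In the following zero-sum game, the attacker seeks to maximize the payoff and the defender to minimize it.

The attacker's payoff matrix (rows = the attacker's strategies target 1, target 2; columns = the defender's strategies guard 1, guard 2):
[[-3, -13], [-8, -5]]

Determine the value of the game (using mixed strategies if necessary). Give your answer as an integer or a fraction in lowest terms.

-89/13

Row minima are -13 and -8, so the attacker's maximin is -8; column maxima are -3 and -5, so the defender's minimax is -5. These differ, so the equilibrium is in mixed strategies.
Let the attacker play target 1 with probability p. The defender is indifferent when −3p − 8(1−p) = −13p − 5(1−p), giving p = 3/13.
Let the defender play guard 1 with probability q. The attacker is indifferent when −3q − 13(1−q) = −8q − 5(1−q), giving q = 8/13.
The value is -3·(8/13) + (-13)·(5/13) = -89/13.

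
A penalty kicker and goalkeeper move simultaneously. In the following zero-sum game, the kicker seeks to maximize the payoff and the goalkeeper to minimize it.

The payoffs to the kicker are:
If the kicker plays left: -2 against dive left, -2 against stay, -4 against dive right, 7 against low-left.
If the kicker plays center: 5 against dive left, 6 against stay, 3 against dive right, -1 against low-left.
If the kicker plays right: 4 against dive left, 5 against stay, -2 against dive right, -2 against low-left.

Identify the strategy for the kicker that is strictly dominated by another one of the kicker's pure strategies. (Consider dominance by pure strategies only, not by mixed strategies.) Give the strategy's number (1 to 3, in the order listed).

3

Compare right with center: 5 > 4, 6 > 5, 3 > -2, -1 > -2.
So center strictly dominates right for the kicker; right is strictly dominated.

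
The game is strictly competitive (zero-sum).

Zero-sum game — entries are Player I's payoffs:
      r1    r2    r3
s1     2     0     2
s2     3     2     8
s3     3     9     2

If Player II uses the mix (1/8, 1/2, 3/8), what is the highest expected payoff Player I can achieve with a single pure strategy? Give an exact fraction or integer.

s1: (2)·(1/8) + (0)·(1/2) + (2)·(3/8) = 1.
s2: (3)·(1/8) + (2)·(1/2) + (8)·(3/8) = 35/8.
s3: (3)·(1/8) + (9)·(1/2) + (2)·(3/8) = 45/8.
The best pure response is s3 with expected payoff 45/8.

45/8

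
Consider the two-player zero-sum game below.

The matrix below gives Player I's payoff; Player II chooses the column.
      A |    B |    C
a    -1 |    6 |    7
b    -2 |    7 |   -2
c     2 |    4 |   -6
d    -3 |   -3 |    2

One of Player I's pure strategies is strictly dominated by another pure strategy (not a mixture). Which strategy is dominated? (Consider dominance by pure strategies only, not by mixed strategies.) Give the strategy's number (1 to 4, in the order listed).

4

Compare d with a: -1 > -3, 6 > -3, 7 > 2.
So a strictly dominates d for Player I; d is strictly dominated.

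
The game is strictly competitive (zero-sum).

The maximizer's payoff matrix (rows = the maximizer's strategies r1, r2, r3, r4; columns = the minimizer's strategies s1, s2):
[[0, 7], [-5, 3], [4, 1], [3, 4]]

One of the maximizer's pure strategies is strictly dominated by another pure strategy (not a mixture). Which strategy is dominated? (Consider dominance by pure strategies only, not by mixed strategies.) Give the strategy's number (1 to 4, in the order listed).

2

Compare r2 with r1: 0 > -5, 7 > 3.
So r1 strictly dominates r2 for the maximizer; r2 is strictly dominated.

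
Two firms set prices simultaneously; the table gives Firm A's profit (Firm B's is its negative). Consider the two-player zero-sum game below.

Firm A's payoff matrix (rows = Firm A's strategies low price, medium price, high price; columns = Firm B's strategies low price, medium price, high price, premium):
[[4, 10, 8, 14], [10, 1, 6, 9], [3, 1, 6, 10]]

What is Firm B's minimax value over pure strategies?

8

The worst case (largest entry) in each column is low price: 10, medium price: 10, high price: 8, premium: 14.
The best (smallest) of these is 8.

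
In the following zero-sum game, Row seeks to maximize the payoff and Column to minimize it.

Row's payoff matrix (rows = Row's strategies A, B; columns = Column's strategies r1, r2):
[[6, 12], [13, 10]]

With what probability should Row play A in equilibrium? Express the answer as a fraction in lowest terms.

Row minima are 6 and 10, so Row's maximin is 10; column maxima are 13 and 12, so Column's minimax is 12. These differ, so the equilibrium is in mixed strategies.
Let Row play A with probability p. Column is indifferent when 6p + 13(1−p) = 12p + 10(1−p), giving p = 1/3.

1/3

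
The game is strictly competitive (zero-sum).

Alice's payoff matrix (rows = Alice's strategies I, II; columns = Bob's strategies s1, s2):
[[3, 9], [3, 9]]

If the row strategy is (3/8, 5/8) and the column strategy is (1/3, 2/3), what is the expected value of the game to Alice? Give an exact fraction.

Against (1/3, 2/3), each row's expected payoff is I: 7; II: 7.
Taking the (3/8, 5/8)-weighted average: (3/8)·(7) + (5/8)·(7) = 7.

7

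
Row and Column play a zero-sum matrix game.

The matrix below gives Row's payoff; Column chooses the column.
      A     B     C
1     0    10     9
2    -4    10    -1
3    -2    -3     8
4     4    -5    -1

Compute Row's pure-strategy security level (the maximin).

The worst-case payoff for each row is 1: 0, 2: -4, 3: -3, 4: -5.
The best of these is 0.

0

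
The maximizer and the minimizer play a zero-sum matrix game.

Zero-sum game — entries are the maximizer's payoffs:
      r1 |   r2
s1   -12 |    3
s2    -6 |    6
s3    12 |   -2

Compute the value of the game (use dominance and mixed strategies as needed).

30/13

Row s1 is strictly dominated by row s2, so the maximizer never plays it.
The remaining 2×2 game on (s2, s3) × (r1, r2) has no saddle point. Let the maximizer play s2 with probability p; indifference gives −6p + 12(1−p) = 6p − 2(1−p), so p = 7/13.
Similarly the minimizer's optimal q on r1 is 4/13, and the value is -6·(4/13) + (6)·(9/13) = 30/13.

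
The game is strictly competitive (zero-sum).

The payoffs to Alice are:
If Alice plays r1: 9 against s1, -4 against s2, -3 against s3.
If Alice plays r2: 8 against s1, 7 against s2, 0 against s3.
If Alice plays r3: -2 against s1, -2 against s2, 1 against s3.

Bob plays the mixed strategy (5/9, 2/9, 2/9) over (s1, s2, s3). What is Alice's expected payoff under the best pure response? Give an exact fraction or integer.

r1: (9)·(5/9) + (-4)·(2/9) + (-3)·(2/9) = 31/9.
r2: (8)·(5/9) + (7)·(2/9) + (0)·(2/9) = 6.
r3: (-2)·(5/9) + (-2)·(2/9) + (1)·(2/9) = -4/3.
The best pure response is r2 with expected payoff 6.

6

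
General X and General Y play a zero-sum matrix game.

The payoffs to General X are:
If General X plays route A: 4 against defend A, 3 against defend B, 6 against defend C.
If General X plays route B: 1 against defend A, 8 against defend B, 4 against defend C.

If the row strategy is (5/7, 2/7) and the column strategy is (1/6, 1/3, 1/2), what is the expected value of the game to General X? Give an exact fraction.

33/7

Against (1/6, 1/3, 1/2), each row's expected payoff is route A: 14/3; route B: 29/6.
Taking the (5/7, 2/7)-weighted average: (5/7)·(14/3) + (2/7)·(29/6) = 33/7.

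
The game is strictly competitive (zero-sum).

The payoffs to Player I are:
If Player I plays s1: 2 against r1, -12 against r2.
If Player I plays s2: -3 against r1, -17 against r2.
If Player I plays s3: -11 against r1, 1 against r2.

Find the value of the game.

-5

Row s2 is strictly dominated by row s1, so Player I never plays it.
The remaining 2×2 game on (s1, s3) × (r1, r2) has no saddle point. Let Player I play s1 with probability p; indifference gives 2p − 11(1−p) = −12p + (1−p), so p = 6/13.
Similarly Player II's optimal q on r1 is 1/2, and the value is 2·(1/2) + (-12)·(1/2) = -5.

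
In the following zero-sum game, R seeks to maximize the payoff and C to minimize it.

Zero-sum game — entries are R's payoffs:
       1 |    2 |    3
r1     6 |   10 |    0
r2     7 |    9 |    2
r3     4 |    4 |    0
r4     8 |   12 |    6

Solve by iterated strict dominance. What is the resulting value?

Column 1 is strictly dominated by 3 for C (0<6, 2<7, 0<4, 6<8); eliminate 1.
Row r1 is strictly dominated by row r4 (12>10, 6>0); eliminate r1.
Column 2 is strictly dominated by 3 for C (2<9, 0<4, 6<12); eliminate 2.
Row r3 is strictly dominated by row r2 (2>0); eliminate r3.
Row r2 is strictly dominated by row r4 (6>2); eliminate r2.
Only (r4, 3) remains, with payoff 6.

6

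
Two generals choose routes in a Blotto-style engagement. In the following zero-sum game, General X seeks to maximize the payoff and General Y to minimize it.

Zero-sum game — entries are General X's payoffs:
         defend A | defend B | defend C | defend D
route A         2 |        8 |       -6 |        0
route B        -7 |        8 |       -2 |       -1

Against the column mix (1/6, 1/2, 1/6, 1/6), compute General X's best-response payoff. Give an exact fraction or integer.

route A: (2)·(1/6) + (8)·(1/2) + (-6)·(1/6) + (0)·(1/6) = 10/3.
route B: (-7)·(1/6) + (8)·(1/2) + (-2)·(1/6) + (-1)·(1/6) = 7/3.
The best pure response is route A with expected payoff 10/3.

10/3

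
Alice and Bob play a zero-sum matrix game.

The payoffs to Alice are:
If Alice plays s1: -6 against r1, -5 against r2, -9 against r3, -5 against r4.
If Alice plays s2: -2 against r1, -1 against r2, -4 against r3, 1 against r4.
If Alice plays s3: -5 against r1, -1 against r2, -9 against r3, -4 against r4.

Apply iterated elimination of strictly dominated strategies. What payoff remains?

-4

Column r4 is strictly dominated by r1 for Bob (-6<-5, -2<1, -5<-4); eliminate r4.
Column r1 is strictly dominated by r3 for Bob (-9<-6, -4<-2, -9<-5); eliminate r1.
Row s1 is strictly dominated by row s2 (-1>-5, -4>-9); eliminate s1.
Column r2 is strictly dominated by r3 for Bob (-4<-1, -9<-1); eliminate r2.
Row s3 is strictly dominated by row s2 (-4>-9); eliminate s3.
Only (s2, r3) remains, with payoff -4.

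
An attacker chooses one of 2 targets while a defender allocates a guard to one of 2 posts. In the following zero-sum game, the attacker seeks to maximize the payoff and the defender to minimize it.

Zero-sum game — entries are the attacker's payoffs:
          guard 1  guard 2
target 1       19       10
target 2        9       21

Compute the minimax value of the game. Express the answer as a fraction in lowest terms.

Row minima are 10 and 9, so the attacker's maximin is 10; column maxima are 19 and 21, so the defender's minimax is 19. These differ, so the equilibrium is in mixed strategies.
Let the attacker play target 1 with probability p. The defender is indifferent when 19p + 9(1−p) = 10p + 21(1−p), giving p = 4/7.
Let the defender play guard 1 with probability q. The attacker is indifferent when 19q + 10(1−q) = 9q + 21(1−q), giving q = 11/21.
The value is 19·(11/21) + (10)·(10/21) = 103/7.

103/7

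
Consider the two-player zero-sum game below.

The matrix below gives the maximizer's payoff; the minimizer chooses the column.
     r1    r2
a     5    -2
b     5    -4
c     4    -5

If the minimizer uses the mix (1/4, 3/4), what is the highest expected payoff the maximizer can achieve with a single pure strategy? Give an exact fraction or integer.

-1/4

a: (5)·(1/4) + (-2)·(3/4) = -1/4.
b: (5)·(1/4) + (-4)·(3/4) = -7/4.
c: (4)·(1/4) + (-5)·(3/4) = -11/4.
The best pure response is a with expected payoff -1/4.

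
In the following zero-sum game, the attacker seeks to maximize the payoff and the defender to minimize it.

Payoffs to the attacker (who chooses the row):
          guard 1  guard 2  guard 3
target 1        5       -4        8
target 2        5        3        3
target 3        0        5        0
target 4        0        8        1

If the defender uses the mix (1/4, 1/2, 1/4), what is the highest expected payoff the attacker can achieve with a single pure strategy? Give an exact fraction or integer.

17/4

target 1: (5)·(1/4) + (-4)·(1/2) + (8)·(1/4) = 5/4.
target 2: (5)·(1/4) + (3)·(1/2) + (3)·(1/4) = 7/2.
target 3: (0)·(1/4) + (5)·(1/2) + (0)·(1/4) = 5/2.
target 4: (0)·(1/4) + (8)·(1/2) + (1)·(1/4) = 17/4.
The best pure response is target 4 with expected payoff 17/4.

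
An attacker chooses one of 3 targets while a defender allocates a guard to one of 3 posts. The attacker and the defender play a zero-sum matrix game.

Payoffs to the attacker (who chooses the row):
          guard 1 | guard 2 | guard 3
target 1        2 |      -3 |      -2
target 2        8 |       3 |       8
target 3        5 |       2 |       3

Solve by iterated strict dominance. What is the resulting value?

3

Column guard 1 is strictly dominated by guard 2 for the defender (-3<2, 3<8, 2<5); eliminate guard 1.
Column guard 3 is strictly dominated by guard 2 for the defender (-3<-2, 3<8, 2<3); eliminate guard 3.
Row target 1 is strictly dominated by row target 2 (3>-3); eliminate target 1.
Row target 3 is strictly dominated by row target 2 (3>2); eliminate target 3.
Only (target 2, guard 2) remains, with payoff 3.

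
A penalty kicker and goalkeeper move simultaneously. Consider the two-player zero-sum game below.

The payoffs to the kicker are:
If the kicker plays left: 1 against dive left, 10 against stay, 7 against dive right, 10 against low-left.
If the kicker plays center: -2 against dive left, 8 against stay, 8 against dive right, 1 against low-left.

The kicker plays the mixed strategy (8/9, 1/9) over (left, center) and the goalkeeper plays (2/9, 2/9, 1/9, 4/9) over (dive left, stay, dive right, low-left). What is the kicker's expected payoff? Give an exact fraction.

64/9

Against (2/9, 2/9, 1/9, 4/9), each row's expected payoff is left: 23/3; center: 8/3.
Taking the (8/9, 1/9)-weighted average: (8/9)·(23/3) + (1/9)·(8/3) = 64/9.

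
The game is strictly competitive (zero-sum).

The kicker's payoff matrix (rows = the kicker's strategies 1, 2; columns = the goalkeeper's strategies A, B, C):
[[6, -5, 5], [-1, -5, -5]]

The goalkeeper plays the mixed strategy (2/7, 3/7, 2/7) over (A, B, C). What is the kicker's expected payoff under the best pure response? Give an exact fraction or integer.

1

1: (6)·(2/7) + (-5)·(3/7) + (5)·(2/7) = 1.
2: (-1)·(2/7) + (-5)·(3/7) + (-5)·(2/7) = -27/7.
The best pure response is 1 with expected payoff 1.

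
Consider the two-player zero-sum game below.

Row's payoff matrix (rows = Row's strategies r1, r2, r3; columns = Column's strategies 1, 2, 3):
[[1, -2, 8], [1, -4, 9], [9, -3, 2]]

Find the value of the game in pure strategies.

-2

Row minima: -2, -4, -3 → Row's maximin is -2.
Column maxima: 9, -2, 9 → Column's minimax is -2.
They coincide at (r1, 2), so the value is -2.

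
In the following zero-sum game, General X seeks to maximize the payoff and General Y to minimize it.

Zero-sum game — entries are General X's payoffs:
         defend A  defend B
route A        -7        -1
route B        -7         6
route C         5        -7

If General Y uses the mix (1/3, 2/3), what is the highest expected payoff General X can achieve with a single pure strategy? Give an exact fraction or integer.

route A: (-7)·(1/3) + (-1)·(2/3) = -3.
route B: (-7)·(1/3) + (6)·(2/3) = 5/3.
route C: (5)·(1/3) + (-7)·(2/3) = -3.
The best pure response is route B with expected payoff 5/3.

5/3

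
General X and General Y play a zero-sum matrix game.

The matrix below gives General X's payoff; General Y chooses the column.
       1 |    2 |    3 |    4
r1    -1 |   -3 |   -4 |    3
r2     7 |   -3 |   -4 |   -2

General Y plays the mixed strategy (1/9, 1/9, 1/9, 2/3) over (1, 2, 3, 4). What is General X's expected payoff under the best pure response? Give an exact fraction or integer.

r1: (-1)·(1/9) + (-3)·(1/9) + (-4)·(1/9) + (3)·(2/3) = 10/9.
r2: (7)·(1/9) + (-3)·(1/9) + (-4)·(1/9) + (-2)·(2/3) = -4/3.
The best pure response is r1 with expected payoff 10/9.

10/9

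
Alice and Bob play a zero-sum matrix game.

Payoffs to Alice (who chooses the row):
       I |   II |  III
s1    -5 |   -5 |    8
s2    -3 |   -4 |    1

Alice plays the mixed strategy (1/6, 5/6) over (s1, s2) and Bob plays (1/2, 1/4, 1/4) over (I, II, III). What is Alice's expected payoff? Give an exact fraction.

-13/6

Against (1/2, 1/4, 1/4), each row's expected payoff is s1: -7/4; s2: -9/4.
Taking the (1/6, 5/6)-weighted average: (1/6)·(-7/4) + (5/6)·(-9/4) = -13/6.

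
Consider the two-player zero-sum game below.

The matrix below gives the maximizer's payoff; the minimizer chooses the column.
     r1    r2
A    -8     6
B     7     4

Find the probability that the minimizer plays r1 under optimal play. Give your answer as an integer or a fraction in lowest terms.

Row minima are -8 and 4, so the maximizer's maximin is 4; column maxima are 7 and 6, so the minimizer's minimax is 6. These differ, so the equilibrium is in mixed strategies.
Let the minimizer play r1 with probability q. The maximizer is indifferent when −8q + 6(1−q) = 7q + 4(1−q), giving q = 2/17.

2/17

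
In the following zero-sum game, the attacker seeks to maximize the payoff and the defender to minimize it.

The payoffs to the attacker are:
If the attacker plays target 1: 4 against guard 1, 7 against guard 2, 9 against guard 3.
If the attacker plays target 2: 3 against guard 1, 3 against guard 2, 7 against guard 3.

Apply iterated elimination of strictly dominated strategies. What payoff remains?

4

Column guard 3 is strictly dominated by guard 1 for the defender (4<9, 3<7); eliminate guard 3.
Row target 2 is strictly dominated by row target 1 (4>3, 7>3); eliminate target 2.
Column guard 2 is strictly dominated by guard 1 for the defender (4<7); eliminate guard 2.
Only (target 1, guard 1) remains, with payoff 4.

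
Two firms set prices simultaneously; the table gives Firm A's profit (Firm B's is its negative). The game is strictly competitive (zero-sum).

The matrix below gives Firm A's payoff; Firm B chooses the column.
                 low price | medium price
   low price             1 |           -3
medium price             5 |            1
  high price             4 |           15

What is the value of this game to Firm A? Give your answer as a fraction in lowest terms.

71/15

Row low price is strictly dominated by row medium price, so Firm A never plays it.
The remaining 2×2 game on (medium price, high price) × (low price, medium price) has no saddle point. Let Firm A play medium price with probability p; indifference gives 5p + 4(1−p) = p + 15(1−p), so p = 11/15.
Similarly Firm B's optimal q on low price is 14/15, and the value is 5·(14/15) + (1)·(1/15) = 71/15.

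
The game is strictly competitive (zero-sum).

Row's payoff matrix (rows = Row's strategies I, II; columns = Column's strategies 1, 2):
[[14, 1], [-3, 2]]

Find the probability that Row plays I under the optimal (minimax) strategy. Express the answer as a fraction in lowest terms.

Row minima are 1 and -3, so Row's maximin is 1; column maxima are 14 and 2, so Column's minimax is 2. These differ, so the equilibrium is in mixed strategies.
Let Row play I with probability p. Column is indifferent when 14p − 3(1−p) = p + 2(1−p), giving p = 5/18.

5/18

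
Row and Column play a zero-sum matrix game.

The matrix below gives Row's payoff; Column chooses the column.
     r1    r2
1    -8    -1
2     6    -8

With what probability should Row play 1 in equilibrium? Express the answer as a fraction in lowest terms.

Row minima are -8 and -8, so Row's maximin is -8; column maxima are 6 and -1, so Column's minimax is -1. These differ, so the equilibrium is in mixed strategies.
Let Row play 1 with probability p. Column is indifferent when −8p + 6(1−p) = −p − 8(1−p), giving p = 2/3.

2/3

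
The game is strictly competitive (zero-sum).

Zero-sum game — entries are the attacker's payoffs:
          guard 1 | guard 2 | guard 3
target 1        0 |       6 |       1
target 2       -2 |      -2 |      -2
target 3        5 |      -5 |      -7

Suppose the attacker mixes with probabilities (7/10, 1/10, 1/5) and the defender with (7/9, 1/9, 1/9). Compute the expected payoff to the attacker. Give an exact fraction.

Against (7/9, 1/9, 1/9), each row's expected payoff is target 1: 7/9; target 2: -2; target 3: 23/9.
Taking the (7/10, 1/10, 1/5)-weighted average: (7/10)·(7/9) + (1/10)·(-2) + (1/5)·(23/9) = 77/90.

77/90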